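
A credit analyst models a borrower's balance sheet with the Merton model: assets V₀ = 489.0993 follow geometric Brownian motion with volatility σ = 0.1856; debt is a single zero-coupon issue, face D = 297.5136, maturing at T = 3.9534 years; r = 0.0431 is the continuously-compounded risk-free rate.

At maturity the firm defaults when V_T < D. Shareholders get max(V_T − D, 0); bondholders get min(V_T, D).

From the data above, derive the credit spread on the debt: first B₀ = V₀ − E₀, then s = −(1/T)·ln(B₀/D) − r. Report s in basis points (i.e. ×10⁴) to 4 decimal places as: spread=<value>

With assets at 489.0993 and a single debt payment of 297.5136 at 3.9534 years:
d₁ = [ln(V₀/D) + (r + σ²/2)T] / (σ√T)
   = [ln(489.0993/297.5136) + (0.0431 + 0.5·0.1856²)·3.9534] / (0.1856·√3.9534)
   = [0.497106 + 0.238484] / 0.369031 = 1.993297
d₂ = d₁ − σ√T = 1.993297 − 0.369031 = 1.624266
N(d₁) = 0.976886,  N(d₂) = 0.947840,  e^(−rT) = 0.843335
E₀ = V₀·N(d₁) − D·e^(−rT)·N(d₂)
   = 489.0993·0.976886 − 297.5136·0.843335·0.947840 = 239.977550
B₀ = V₀ − E₀ = 489.0993 − 239.977550 = 249.121750
spread = −(1/T)·ln(B₀/D) − r = −(1/3.9534)·ln(249.121750/297.5136) − 0.0431 = 0.00180267
in basis points: 0.00180267 × 10⁴ = 18.0267 bp

spread=18.0267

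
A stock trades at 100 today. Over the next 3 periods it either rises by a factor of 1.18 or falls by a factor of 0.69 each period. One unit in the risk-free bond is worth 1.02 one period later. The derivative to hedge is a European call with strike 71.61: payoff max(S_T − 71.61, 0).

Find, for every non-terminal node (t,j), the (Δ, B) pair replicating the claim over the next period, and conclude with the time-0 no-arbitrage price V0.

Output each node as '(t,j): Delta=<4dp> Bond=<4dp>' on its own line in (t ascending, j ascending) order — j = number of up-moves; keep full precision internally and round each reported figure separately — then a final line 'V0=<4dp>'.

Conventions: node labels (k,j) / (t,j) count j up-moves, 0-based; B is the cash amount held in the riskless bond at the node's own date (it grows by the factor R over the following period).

Since d<R<u, set p* = (R−d)/(u−d) = 0.6735; price each node as the discounted p*-expectation of its children.
Payoffs at expiry: V(3,0)=0.0000, V(3,1)=0.0000, V(3,2)=24.4656, V(3,3)=92.6932
  t=2,j=0: stock 47.6100 → up 56.1798 (V=0.0000), down 32.8509 (V=0.0000). Price 0.0000; hedge Δ=0.0000, bond B=0.0000.
  t=2,j=1: stock 81.4200 → up 96.0756 (V=24.4656), down 56.1798 (V=0.0000). Price 16.1538; hedge Δ=0.6132, bond B=-33.7760.
  t=2,j=2: stock 139.2400 → up 164.3032 (V=92.6932), down 96.0756 (V=24.4656). Price 69.0341; hedge Δ=1.0000, bond B=-70.2059.
  t=1,j=0: stock 69.0000 → up 81.4200 (V=16.1538), down 47.6100 (V=0.0000). Price 10.6657; hedge Δ=0.4778, bond B=-22.3011.
  t=1,j=1: stock 118.0000 → up 139.2400 (V=69.0341), down 81.4200 (V=16.1538). Price 50.7520; hedge Δ=0.9146, bond B=-57.1671.
  t=0,j=0: stock 100.0000 → up 118.0000 (V=50.7520), down 69.0000 (V=10.6657). Price 36.9241; hedge Δ=0.8181, bond B=-44.8846.
Verification: the root portfolio costs Δ(0,0)·S0 + B(0,0) = 36.9241, matching V0.

(0,0): Delta=0.8181 Bond=-44.8846
(1,0): Delta=0.4778 Bond=-22.3011
(1,1): Delta=0.9146 Bond=-57.1671
(2,0): Delta=0.0000 Bond=0.0000
(2,1): Delta=0.6132 Bond=-33.7760
(2,2): Delta=1.0000 Bond=-70.2059
V0=36.9241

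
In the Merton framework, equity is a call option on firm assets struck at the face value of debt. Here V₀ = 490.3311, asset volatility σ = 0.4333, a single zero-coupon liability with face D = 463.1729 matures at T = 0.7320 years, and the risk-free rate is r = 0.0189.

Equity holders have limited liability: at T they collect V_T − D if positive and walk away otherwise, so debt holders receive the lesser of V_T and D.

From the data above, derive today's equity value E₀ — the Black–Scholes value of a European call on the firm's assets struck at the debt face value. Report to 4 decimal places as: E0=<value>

Work the structural quantities from V₀ = 490.3311 against face 463.1729:
d₁ = [ln(V₀/D) + (r + σ²/2)T] / (σ√T)
   = [ln(490.3311/463.1729) + (0.0189 + 0.5·0.4333²)·0.7320] / (0.4333·√0.7320)
   = [0.056980 + 0.082551] / 0.370718 = 0.376381
d₂ = d₁ − σ√T = 0.376381 − 0.370718 = 0.005662
N(d₁) = 0.646683,  N(d₂) = 0.502259,  e^(−rT) = 0.986260
E₀ = V₀·N(d₁) − D·e^(−rT)·N(d₂)
   = 490.3311·0.646683 − 463.1729·0.986260·0.502259 = 87.652373

E0=87.6524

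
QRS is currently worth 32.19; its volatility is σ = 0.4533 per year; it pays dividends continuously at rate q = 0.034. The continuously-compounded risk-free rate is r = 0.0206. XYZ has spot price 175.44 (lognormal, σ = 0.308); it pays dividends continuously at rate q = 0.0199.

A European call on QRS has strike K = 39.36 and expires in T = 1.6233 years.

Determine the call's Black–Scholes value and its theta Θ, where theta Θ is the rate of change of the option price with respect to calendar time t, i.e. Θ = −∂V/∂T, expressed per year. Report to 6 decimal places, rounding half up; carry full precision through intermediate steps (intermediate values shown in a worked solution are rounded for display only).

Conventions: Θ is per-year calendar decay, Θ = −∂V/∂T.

price = 4.538081
Θ = -1.869855

σ√T = 0.4533·√1.6233 = 0.577544
d₁ = (ln(S/K) + (r−q+σ²/2)T) / (σ√T) = (ln(32.19/39.36) + (0.0206−0.034+0.4533²/2)·1.6233) / 0.577544 = (-0.201094 + 0.145026) / 0.577544 = -0.097080
d₂ = d₁ − σ√T = -0.097080 − 0.577544 = -0.674624
e^{−rT} = 0.967113
e^{−qT} = 0.946303
N(d₁) = 0.461331,  N(d₂) = 0.249957
Call price V = S·e^{−qT}·N(d₁) − K·e^{−rT}·N(d₂) = 14.052850 − 9.514769 = 4.538081
φ(d₁) = (1/√(2π))·e^{−d₁²/2} = 0.397067
Θ = −S·e^{−qT}·φ(d₁)·σ/(2√T) + q·S·e^{−qT}·N(d₁) − r·K·e^{−rT}·N(d₂) = −2.151648 + 0.477797 − 0.196004 = -1.869855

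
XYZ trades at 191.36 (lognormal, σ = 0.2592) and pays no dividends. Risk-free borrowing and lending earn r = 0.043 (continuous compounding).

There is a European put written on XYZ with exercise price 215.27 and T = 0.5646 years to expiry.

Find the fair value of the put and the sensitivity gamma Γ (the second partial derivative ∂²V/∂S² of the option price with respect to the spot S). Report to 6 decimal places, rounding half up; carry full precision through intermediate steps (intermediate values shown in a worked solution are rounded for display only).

σ√T = 0.2592·√0.5646 = 0.194763
d₁ = (ln(S/K) + (r+σ²/2)T) / (σ√T) = (ln(191.36/215.27) + (0.043+0.2592²/2)·0.5646) / 0.194763 = (-0.117737 + 0.043244) / 0.194763 = -0.382479
d₂ = d₁ − σ√T = -0.382479 − 0.194763 = -0.577241
e^{−rT} = 0.976015
N(−d₁) = 0.648947,  N(−d₂) = 0.718112
Put price V = K·e^{−rT}·N(−d₂) − S·N(−d₁) = 150.880066 − 124.182480 = 26.697587
φ(d₁) = (1/√(2π))·e^{−d₁²/2} = 0.370803
Γ = φ(d₁) / (S·σ·√T) = 0.009949

price = 26.697587
Γ = 0.009949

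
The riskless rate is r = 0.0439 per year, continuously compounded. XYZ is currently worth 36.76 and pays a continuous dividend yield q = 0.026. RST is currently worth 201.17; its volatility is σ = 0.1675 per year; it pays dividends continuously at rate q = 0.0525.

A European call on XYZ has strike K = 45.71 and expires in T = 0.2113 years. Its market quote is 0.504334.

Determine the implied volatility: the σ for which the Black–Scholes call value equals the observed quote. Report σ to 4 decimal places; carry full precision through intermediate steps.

At σ = 0.4141 the Black–Scholes value reproduces the quote:
σ√T = 0.4141·√0.2113 = 0.190351
d₁ = (ln(S/K) + (r−q+σ²/2)T) / (σ√T) = (ln(36.76/45.71) + (0.0439−0.026+0.4141²/2)·0.2113) / 0.190351 = (-0.217907 + 0.021899) / 0.190351 = -1.029718
d₂ = d₁ − σ√T = -1.029718 − 0.190351 = -1.220069
e^{−rT} = 0.990767
e^{−qT} = 0.994521
N(d₁) = 0.151571,  N(d₂) = 0.111219
V = S·e^{−qT}·N(d₁) − K·e^{−rT}·N(d₂) = 5.541230 − 5.036897 = 0.504334 (the observed quote) — the price is monotone increasing in volatility, hence this σ is the only solution

sigma = 0.4141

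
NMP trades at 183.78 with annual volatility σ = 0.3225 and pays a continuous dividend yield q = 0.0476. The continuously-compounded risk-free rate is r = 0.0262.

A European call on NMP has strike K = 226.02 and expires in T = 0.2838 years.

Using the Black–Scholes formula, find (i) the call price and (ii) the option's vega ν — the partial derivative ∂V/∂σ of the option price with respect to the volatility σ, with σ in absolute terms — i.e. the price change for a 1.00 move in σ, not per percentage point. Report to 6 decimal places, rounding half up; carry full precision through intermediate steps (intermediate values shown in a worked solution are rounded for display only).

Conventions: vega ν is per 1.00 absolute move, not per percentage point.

price = 1.787049
ν = 19.808708

σ√T = 0.3225·√0.2838 = 0.171805
d₁ = (ln(S/K) + (r−q+σ²/2)T) / (σ√T) = (ln(183.78/226.02) + (0.0262−0.0476+0.3225²/2)·0.2838) / 0.171805 = (-0.206884 + 0.008685) / 0.171805 = -1.153627
d₂ = d₁ − σ√T = -1.153627 − 0.171805 = -1.325432
e^{−rT} = 0.992592
e^{−qT} = 0.986582
N(d₁) = 0.124327,  N(d₂) = 0.092514
Call price V = S·e^{−qT}·N(d₁) − K·e^{−rT}·N(d₂) = 22.542151 − 20.755103 = 1.787049
φ(d₁) = (1/√(2π))·e^{−d₁²/2} = 0.205078
ν = S·e^{−qT}·φ(d₁)·√T = 19.808708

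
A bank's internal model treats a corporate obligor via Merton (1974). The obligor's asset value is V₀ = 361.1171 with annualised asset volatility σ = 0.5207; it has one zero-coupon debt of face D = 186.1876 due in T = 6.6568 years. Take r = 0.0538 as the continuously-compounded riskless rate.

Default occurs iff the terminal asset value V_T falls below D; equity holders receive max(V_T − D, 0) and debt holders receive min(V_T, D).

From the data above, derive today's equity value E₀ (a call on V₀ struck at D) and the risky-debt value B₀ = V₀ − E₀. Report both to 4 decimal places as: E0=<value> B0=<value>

E0=263.9841 B0=97.1330

Equity is a call on the firm's assets struck at D = 186.1876:
d₁ = [ln(V₀/D) + (r + σ²/2)T] / (σ√T)
   = [ln(361.1171/186.1876) + (0.0538 + 0.5·0.5207²)·6.6568] / (0.5207·√6.6568)
   = [0.662448 + 1.260560] / 1.343446 = 1.431399
d₂ = d₁ − σ√T = 1.431399 − 1.343446 = 0.087952
N(d₁) = 0.923842,  N(d₂) = 0.535043,  e^(−rT) = 0.698978
E₀ = V₀·N(d₁) − D·e^(−rT)·N(d₂)
   = 361.1171·0.923842 − 186.1876·0.698978·0.535043 = 263.984121
B₀ = V₀ − E₀ = 361.1171 − 263.984121 = 97.132979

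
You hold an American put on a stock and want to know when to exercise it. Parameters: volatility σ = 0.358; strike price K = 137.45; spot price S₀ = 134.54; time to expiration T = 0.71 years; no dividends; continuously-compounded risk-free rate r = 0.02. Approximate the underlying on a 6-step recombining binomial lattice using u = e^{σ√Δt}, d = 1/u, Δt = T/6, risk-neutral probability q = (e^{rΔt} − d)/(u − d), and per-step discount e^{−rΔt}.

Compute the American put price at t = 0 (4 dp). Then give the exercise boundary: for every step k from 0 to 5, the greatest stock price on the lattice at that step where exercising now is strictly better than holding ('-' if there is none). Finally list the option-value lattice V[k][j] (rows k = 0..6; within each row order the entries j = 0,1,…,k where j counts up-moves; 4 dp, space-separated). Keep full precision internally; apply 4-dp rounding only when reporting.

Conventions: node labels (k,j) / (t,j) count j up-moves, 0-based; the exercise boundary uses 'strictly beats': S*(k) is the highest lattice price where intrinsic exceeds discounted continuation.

price = 16.7577
boundary = - - - 92.9824 105.1681 118.9509
tree:
16.7577
24.1245 8.8231
33.4975 14.0427 3.1861
44.4676 21.7240 5.7522 0.4090
55.2415 32.2819 10.3408 0.7866 0.0000
64.7669 44.4676 18.4991 1.5130 0.0000 0.0000
73.1887 55.2415 32.2819 2.9100 0.0000 0.0000 0.0000

Δt=0.11833, u=1.13105, d=0.88413, q=0.47885, disc=e^(-rΔt)=0.99764
k=6 terminal: V=max(K-S,0) → 73.1887 55.2415 32.2819 2.9100 0.0000 0.0000 0.0000
k=5: j=0 S=72.6831 intr=64.7669 cont=64.4420 V=64.7669[EX]; j=1 S=92.9824 intr=44.4676 cont=44.1427 V=44.4676[EX]; j=2 S=118.9509 intr=18.4991 cont=18.1742 V=18.4991[EX]; j=3 S=152.1721 intr=0.0000 cont=1.5130 V=1.5130[hold]; j=4 S=194.6715 intr=0.0000 cont=0.0000 V=0.0000[hold]; j=5 S=249.0403 intr=0.0000 cont=0.0000 V=0.0000[hold]  S*(5)=118.9509
k=4: j=0 S=82.2085 intr=55.2415 cont=54.9166 V=55.2415[EX]; j=1 S=105.1681 intr=32.2819 cont=31.9570 V=32.2819[EX]; j=2 S=134.5400 intr=2.9100 cont=10.3408 V=10.3408[hold]; j=3 S=172.1150 intr=0.0000 cont=0.7866 V=0.7866[hold]; j=4 S=220.1841 intr=0.0000 cont=0.0000 V=0.0000[hold]  S*(4)=105.1681
k=3: j=0 S=92.9824 intr=44.4676 cont=44.1427 V=44.4676[EX]; j=1 S=118.9509 intr=18.4991 cont=21.7240 V=21.7240[hold]; j=2 S=152.1721 intr=0.0000 cont=5.7522 V=5.7522[hold]; j=3 S=194.6715 intr=0.0000 cont=0.4090 V=0.4090[hold]  S*(3)=92.9824
k=2: j=0 S=105.1681 intr=32.2819 cont=33.4975 V=33.4975[hold]; j=1 S=134.5400 intr=2.9100 cont=14.0427 V=14.0427[hold]; j=2 S=172.1150 intr=0.0000 cont=3.1861 V=3.1861[hold]  S*(2)=-
k=1: j=0 S=118.9509 intr=18.4991 cont=24.1245 V=24.1245[hold]; j=1 S=152.1721 intr=0.0000 cont=8.8231 V=8.8231[hold]  S*(1)=-
k=0: j=0 S=134.5400 intr=2.9100 cont=16.7577 V=16.7577[hold]  S*(0)=-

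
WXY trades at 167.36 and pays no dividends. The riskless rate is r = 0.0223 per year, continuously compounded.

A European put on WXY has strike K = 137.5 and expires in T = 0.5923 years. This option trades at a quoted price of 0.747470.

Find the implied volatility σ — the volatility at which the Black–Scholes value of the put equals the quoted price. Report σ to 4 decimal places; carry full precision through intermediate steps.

At σ = 0.1900 the Black–Scholes value reproduces the quote:
σ√T = 0.19·√0.5923 = 0.146226
d₁ = (ln(S/K) + (r+σ²/2)T) / (σ√T) = (ln(167.36/137.5) + (0.0223+0.19²/2)·0.5923) / 0.146226 = (0.196523 + 0.023899) / 0.146226 = 1.507411
d₂ = d₁ − σ√T = 1.507411 − 0.146226 = 1.361185
e^{−rT} = 0.986879
N(−d₁) = 0.065853,  N(−d₂) = 0.086728
V = K·e^{−rT}·N(−d₂) − S·N(−d₁) = 11.768579 − 11.021109 = 0.747470 (the observed quote) — the price is monotone increasing in volatility, hence this σ is the only solution

sigma = 0.1900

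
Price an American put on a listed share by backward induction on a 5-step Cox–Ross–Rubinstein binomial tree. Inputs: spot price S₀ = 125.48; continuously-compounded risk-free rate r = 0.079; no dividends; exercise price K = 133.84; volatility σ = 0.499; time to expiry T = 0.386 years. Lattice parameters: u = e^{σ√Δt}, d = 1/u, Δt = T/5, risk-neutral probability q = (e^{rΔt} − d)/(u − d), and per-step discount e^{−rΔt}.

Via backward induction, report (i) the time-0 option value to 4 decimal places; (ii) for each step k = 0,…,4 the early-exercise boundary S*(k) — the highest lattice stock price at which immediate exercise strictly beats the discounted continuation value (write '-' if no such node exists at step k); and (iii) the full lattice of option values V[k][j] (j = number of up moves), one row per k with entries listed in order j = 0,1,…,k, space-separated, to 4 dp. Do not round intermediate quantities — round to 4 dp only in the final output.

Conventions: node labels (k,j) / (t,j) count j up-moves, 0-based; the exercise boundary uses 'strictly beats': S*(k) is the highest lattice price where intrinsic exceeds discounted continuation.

Δt=0.07720, u=1.14872, d=0.87054, q=0.48738, disc=e^(-rΔt)=0.99392
k=5 terminal: V=max(K-S,0) → 71.1054 51.0583 24.6052 0.0000 0.0000 0.0000
k=4: j=0 S=72.0644 intr=61.7756 cont=60.9618 V=61.7756[EX]; j=1 S=95.0928 intr=38.7472 cont=37.9334 V=38.7472[EX]; j=2 S=125.4800 intr=8.3600 cont=12.5363 V=12.5363[hold]; j=3 S=165.5775 intr=0.0000 cont=0.0000 V=0.0000[hold]; j=4 S=218.4884 intr=0.0000 cont=0.0000 V=0.0000[hold]  S*(4)=95.0928
k=3: j=0 S=82.7817 intr=51.0583 cont=50.2446 V=51.0583[EX]; j=1 S=109.2348 intr=24.6052 cont=25.8145 V=25.8145[hold]; j=2 S=144.1411 intr=0.0000 cont=6.3872 V=6.3872[hold]; j=3 S=190.2019 intr=0.0000 cont=0.0000 V=0.0000[hold]  S*(3)=82.7817
k=2: j=0 S=95.0928 intr=38.7472 cont=38.5192 V=38.7472[EX]; j=1 S=125.4800 intr=8.3600 cont=16.2466 V=16.2466[hold]; j=2 S=165.5775 intr=0.0000 cont=3.2543 V=3.2543[hold]  S*(2)=95.0928
k=1: j=0 S=109.2348 intr=24.6052 cont=27.6118 V=27.6118[hold]; j=1 S=144.1411 intr=0.0000 cont=9.8540 V=9.8540[hold]  S*(1)=-
k=0: j=0 S=125.4800 intr=8.3600 cont=18.8417 V=18.8417[hold]  S*(0)=-

price = 18.8417
boundary = - - 95.0928 82.7817 95.0928
tree:
18.8417
27.6118 9.8540
38.7472 16.2466 3.2543
51.0583 25.8145 6.3872 0.0000
61.7756 38.7472 12.5363 0.0000 0.0000
71.1054 51.0583 24.6052 0.0000 0.0000 0.0000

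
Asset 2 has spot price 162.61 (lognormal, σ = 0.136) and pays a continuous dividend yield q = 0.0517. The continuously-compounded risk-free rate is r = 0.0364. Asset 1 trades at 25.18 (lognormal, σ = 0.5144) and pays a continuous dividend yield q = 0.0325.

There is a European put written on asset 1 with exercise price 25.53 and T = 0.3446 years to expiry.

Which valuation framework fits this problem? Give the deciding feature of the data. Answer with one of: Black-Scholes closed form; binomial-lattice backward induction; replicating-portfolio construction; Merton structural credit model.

framework: Black-Scholes closed form

Key observation: the instrument is a plain European put (strike 25.53) on a lognormal asset; the exact continuous-time formula applies directly.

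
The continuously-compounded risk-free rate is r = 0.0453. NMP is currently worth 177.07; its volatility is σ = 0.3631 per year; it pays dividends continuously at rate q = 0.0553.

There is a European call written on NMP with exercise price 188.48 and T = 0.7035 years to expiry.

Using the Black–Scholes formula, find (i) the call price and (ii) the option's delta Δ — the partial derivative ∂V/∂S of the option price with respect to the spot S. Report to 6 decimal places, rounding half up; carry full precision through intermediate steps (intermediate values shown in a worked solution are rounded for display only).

σ√T = 0.3631·√0.7035 = 0.304550
d₁ = (ln(S/K) + (r−q+σ²/2)T) / (σ√T) = (ln(177.07/188.48) + (0.0453−0.0553+0.3631²/2)·0.7035) / 0.304550 = (-0.062447 + 0.039340) / 0.304550 = -0.075871
d₂ = d₁ − σ√T = -0.075871 − 0.304550 = -0.380421
e^{−rT} = 0.968634
e^{−qT} = 0.961843
N(d₁) = 0.469761,  N(d₂) = 0.351817
Call price V = S·e^{−qT}·N(d₁) − K·e^{−rT}·N(d₂) = 80.006679 − 64.230488 = 15.776191
Δ = e^{−qT}·N(d₁) = 0.451836

price = 15.776191
Δ = 0.451836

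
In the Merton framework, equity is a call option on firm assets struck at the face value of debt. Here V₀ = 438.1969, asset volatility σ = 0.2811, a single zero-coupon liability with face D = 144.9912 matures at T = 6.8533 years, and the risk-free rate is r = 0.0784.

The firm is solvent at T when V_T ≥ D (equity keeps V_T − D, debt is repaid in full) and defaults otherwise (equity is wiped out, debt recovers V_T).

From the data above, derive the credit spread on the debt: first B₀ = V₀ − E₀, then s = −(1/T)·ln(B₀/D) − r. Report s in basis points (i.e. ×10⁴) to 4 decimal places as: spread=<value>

spread=10.3152

Work the structural quantities from V₀ = 438.1969 against face 144.9912:
d₁ = [ln(V₀/D) + (r + σ²/2)T] / (σ√T)
   = [ln(438.1969/144.9912) + (0.0784 + 0.5·0.2811²)·6.8533] / (0.2811·√6.8533)
   = [1.105995 + 0.808063] / 0.735886 = 2.601025
d₂ = d₁ − σ√T = 2.601025 − 0.735886 = 1.865138
N(d₁) = 0.995353,  N(d₂) = 0.968919,  e^(−rT) = 0.584325
E₀ = V₀·N(d₁) − D·e^(−rT)·N(d₂)
   = 438.1969·0.995353 − 144.9912·0.584325·0.968919 = 354.071798
B₀ = V₀ − E₀ = 438.1969 − 354.071798 = 84.125102
spread = −(1/T)·ln(B₀/D) − r = −(1/6.8533)·ln(84.125102/144.9912) − 0.0784 = 0.00103152
in basis points: 0.00103152 × 10⁴ = 10.3152 bp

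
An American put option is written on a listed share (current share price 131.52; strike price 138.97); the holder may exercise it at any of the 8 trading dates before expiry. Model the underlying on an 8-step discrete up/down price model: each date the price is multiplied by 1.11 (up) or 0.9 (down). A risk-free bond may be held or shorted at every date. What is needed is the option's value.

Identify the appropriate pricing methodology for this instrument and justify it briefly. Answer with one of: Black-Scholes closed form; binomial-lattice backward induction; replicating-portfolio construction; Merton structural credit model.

Key observation: early exercise of the strike-138.97 put must be checked at each of the 8 dates (spot 131.52), which forces a node-by-node comparison of intrinsic and continuation value backward from expiry.

framework: binomial-lattice backward induction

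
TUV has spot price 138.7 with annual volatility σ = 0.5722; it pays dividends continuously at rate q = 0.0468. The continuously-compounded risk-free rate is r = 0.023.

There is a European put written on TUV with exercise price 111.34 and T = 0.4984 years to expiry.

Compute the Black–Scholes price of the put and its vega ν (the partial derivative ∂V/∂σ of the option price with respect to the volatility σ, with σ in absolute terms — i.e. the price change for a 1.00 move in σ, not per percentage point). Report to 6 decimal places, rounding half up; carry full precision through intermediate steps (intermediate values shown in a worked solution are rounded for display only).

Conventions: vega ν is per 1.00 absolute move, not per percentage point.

σ√T = 0.5722·√0.4984 = 0.403959
d₁ = (ln(S/K) + (r−q+σ²/2)T) / (σ√T) = (ln(138.7/111.34) + (0.023−0.0468+0.5722²/2)·0.4984) / 0.403959 = (0.219725 + 0.069729) / 0.403959 = 0.716544
d₂ = d₁ − σ√T = 0.716544 − 0.403959 = 0.312585
e^{−rT} = 0.988602
e^{−qT} = 0.976945
N(−d₁) = 0.236828,  N(−d₂) = 0.377298
Put price V = K·e^{−rT}·N(−d₂) − S·e^{−qT}·N(−d₁) = 41.529543 − 32.090694 = 9.438849
φ(d₁) = (1/√(2π))·e^{−d₁²/2} = 0.308616
ν = S·e^{−qT}·φ(d₁)·√T = 29.522595

price = 9.438849
ν = 29.522595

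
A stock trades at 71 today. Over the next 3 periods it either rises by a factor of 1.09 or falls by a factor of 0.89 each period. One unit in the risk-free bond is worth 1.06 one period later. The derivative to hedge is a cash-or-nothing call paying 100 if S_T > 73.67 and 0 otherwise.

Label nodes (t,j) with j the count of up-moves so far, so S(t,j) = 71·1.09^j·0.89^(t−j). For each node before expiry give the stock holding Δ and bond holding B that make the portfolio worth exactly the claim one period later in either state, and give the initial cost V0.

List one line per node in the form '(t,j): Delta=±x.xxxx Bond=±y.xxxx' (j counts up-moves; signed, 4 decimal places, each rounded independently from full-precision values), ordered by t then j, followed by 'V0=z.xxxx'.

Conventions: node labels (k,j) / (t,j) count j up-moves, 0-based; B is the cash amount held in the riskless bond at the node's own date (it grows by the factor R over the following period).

No-arbitrage ⇒ martingale measure with p* = (R−d)/(u−d) = 0.8500.
At maturity the claim pays: V(3,0)=0.0000, V(3,1)=0.0000, V(3,2)=100.0000, V(3,3)=100.0000
  t=2,j=0: stock 56.2391 → up 61.3006 (V=0.0000), down 50.0528 (V=0.0000). Price 0.0000; hedge Δ=0.0000, bond B=0.0000.
  t=2,j=1: stock 68.8771 → up 75.0760 (V=100.0000), down 61.3006 (V=0.0000). Price 80.1887; hedge Δ=7.2593, bond B=-419.8113.
  t=2,j=2: stock 84.3551 → up 91.9471 (V=100.0000), down 75.0760 (V=100.0000). Price 94.3396; hedge Δ=0.0000, bond B=94.3396.
  t=1,j=0: stock 63.1900 → up 68.8771 (V=80.1887), down 56.2391 (V=0.0000). Price 64.3022; hedge Δ=6.3450, bond B=-336.6412.
  t=1,j=1: stock 77.3900 → up 84.3551 (V=94.3396), down 68.8771 (V=80.1887). Price 86.9972; hedge Δ=0.9143, bond B=16.2424.
  t=0,j=0: stock 71.0000 → up 77.3900 (V=86.9972), down 63.1900 (V=64.3022). Price 78.8612; hedge Δ=1.5982, bond B=-34.6133.
As a check, the time-0 holding Δ(0,0)·S0 + B(0,0) comes to 78.8612 — exactly V0.

(0,0): Delta=1.5982 Bond=-34.6133
(1,0): Delta=6.3450 Bond=-336.6412
(1,1): Delta=0.9143 Bond=16.2424
(2,0): Delta=0.0000 Bond=0.0000
(2,1): Delta=7.2593 Bond=-419.8113
(2,2): Delta=0.0000 Bond=94.3396
V0=78.8612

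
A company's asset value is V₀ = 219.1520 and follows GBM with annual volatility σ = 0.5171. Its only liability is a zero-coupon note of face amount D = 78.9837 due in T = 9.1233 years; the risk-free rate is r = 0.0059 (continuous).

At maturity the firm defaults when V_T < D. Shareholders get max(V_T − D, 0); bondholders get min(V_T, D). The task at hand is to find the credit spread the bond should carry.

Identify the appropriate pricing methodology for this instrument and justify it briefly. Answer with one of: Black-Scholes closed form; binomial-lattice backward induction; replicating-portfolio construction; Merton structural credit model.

framework: Merton structural credit model

Key observation: the asked-for credit quantity lives on the firm's capital structure — asset value, asset volatility, debt face 78.9837 — which is the structural model's domain.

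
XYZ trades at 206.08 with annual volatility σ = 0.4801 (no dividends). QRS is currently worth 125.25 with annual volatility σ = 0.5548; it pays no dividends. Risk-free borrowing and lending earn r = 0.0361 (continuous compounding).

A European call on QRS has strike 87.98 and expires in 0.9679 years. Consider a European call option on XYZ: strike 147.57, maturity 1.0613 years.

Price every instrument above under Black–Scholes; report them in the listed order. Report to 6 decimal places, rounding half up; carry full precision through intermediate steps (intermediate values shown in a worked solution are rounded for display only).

price(QRS call K=87.98) = 48.020570
price(XYZ call K=147.57) = 74.910853

[QRS call K=87.98]
σ√T = 0.5548·√0.9679 = 0.545823
d₁ = (ln(S/K) + (r+σ²/2)T) / (σ√T) = (ln(125.25/87.98) + (0.0361+0.5548²/2)·0.9679) / 0.545823 = (0.353202 + 0.183902) / 0.545823 = 0.984028
d₂ = d₁ − σ√T = 0.984028 − 0.545823 = 0.438205
e^{−rT} = 0.965662
N(d₁) = 0.837449,  N(d₂) = 0.669381
price = S·N(d₁) − K·e^{−rT}·N(d₂) = 104.890489 − 56.869918 = 48.020570
[XYZ call K=147.57]
σ√T = 0.4801·√1.0613 = 0.494596
d₁ = (ln(S/K) + (r+σ²/2)T) / (σ√T) = (ln(206.08/147.57) + (0.0361+0.4801²/2)·1.0613) / 0.494596 = (0.333962 + 0.160626) / 0.494596 = 0.999982
d₂ = d₁ − σ√T = 0.999982 − 0.494596 = 0.505386
e^{−rT} = 0.962412
N(d₁) = 0.841340,  N(d₂) = 0.693356
price = S·N(d₁) − K·e^{−rT}·N(d₂) = 173.383441 − 98.472588 = 74.910853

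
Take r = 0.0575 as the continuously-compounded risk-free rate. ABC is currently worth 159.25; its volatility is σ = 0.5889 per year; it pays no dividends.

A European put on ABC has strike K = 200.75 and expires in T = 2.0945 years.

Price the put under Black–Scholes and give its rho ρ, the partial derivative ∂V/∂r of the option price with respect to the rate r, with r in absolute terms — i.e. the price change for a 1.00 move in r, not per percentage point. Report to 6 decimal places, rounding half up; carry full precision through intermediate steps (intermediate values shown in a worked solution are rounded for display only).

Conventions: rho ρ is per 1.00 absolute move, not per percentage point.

price = 65.445647
ρ = -265.065668

σ√T = 0.5889·√2.0945 = 0.852279
d₁ = (ln(S/K) + (r+σ²/2)T) / (σ√T) = (ln(159.25/200.75) + (0.0575+0.5889²/2)·2.0945) / 0.852279 = (-0.231585 + 0.483623) / 0.852279 = 0.295723
d₂ = d₁ − σ√T = 0.295723 − 0.852279 = -0.556556
e^{−rT} = 0.886536
N(−d₁) = 0.383721,  N(−d₂) = 0.711085
Put price V = K·e^{−rT}·N(−d₂) − S·N(−d₁) = 126.553195 − 61.107548 = 65.445647
ρ = −K·T·e^{−rT}·N(−d₂) = -265.065668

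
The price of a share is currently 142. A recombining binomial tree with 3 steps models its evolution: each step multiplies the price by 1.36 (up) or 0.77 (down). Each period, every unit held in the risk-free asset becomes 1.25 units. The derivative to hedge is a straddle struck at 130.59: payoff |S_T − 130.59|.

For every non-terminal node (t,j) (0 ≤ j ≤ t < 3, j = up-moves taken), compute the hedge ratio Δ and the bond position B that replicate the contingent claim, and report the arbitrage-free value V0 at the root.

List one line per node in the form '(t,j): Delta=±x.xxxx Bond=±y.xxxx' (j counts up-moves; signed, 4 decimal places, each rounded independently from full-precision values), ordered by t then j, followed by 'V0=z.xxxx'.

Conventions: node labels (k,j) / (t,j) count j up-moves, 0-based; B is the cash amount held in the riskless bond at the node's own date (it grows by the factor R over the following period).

No-arbitrage ⇒ martingale measure with p* = (R−d)/(u−d) = 0.8136.
Payoffs at expiry: V(3,0)=65.7623, V(3,1)=16.0892, V(3,2)=71.6453, V(3,3)=226.6048
(2,0): S=84.1918. Δ = (V_up−V_dn)/(S_up−S_dn) = (16.0892−65.7623)/(114.5008−64.8277) = -1.0000. V = [p*·16.0892 + (1−p*)·65.7623]/1.25 = 20.2802. B = V − Δ·S = 104.4720.
(2,1): S=148.7024. Δ = (V_up−V_dn)/(S_up−S_dn) = (71.6453−16.0892)/(202.2353−114.5008) = 0.6332. V = [p*·71.6453 + (1−p*)·16.0892]/1.25 = 49.0299. B = V − Δ·S = -45.1330.
(2,2): S=262.6432. Δ = (V_up−V_dn)/(S_up−S_dn) = (226.6048−71.6453)/(357.1948−202.2353) = 1.0000. V = [p*·226.6048 + (1−p*)·71.6453]/1.25 = 158.1712. B = V − Δ·S = -104.4720.
(1,0): S=109.3400. Δ = (V_up−V_dn)/(S_up−S_dn) = (49.0299−20.2802)/(148.7024−84.1918) = 0.4457. V = [p*·49.0299 + (1−p*)·20.2802]/1.25 = 34.9358. B = V − Δ·S = -13.7925.
(1,1): S=193.1200. Δ = (V_up−V_dn)/(S_up−S_dn) = (158.1712−49.0299)/(262.6432−148.7024) = 0.9579. V = [p*·158.1712 + (1−p*)·49.0299]/1.25 = 110.2583. B = V − Δ·S = -74.7270.
(0,0): S=142.0000. Δ = (V_up−V_dn)/(S_up−S_dn) = (110.2583−34.9358)/(193.1200−109.3400) = 0.8991. V = [p*·110.2583 + (1−p*)·34.9358]/1.25 = 76.9721. B = V − Δ·S = -50.6931.
As a check, the time-0 holding Δ(0,0)·S0 + B(0,0) comes to 76.9721 — exactly V0.

(0,0): Delta=0.8991 Bond=-50.6931
(1,0): Delta=0.4457 Bond=-13.7925
(1,1): Delta=0.9579 Bond=-74.7270
(2,0): Delta=-1.0000 Bond=104.4720
(2,1): Delta=0.6332 Bond=-45.1330
(2,2): Delta=1.0000 Bond=-104.4720
V0=76.9721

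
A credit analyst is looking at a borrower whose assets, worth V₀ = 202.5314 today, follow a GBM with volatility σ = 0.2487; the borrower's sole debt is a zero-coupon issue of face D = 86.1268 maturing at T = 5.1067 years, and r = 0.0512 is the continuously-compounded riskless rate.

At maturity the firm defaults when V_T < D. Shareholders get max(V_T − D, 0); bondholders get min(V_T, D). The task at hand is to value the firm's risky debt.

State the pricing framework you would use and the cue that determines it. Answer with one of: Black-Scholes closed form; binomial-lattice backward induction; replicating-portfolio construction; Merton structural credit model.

framework: Merton structural credit model

Key observation: a levered firm with one bullet debt due at 5.1067 years is the canonical structural-credit setup: equity is a call on the firm's assets struck at the face value.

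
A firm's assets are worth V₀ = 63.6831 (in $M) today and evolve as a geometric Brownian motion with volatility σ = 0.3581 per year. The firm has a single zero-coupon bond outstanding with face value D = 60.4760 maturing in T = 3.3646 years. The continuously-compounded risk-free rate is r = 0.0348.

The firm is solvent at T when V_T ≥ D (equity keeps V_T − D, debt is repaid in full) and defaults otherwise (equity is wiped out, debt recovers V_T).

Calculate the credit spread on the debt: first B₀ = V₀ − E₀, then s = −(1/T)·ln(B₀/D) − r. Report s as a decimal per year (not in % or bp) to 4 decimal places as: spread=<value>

Work the structural quantities from V₀ = 63.6831 against face 60.4760:
d₁ = [ln(V₀/D) + (r + σ²/2)T] / (σ√T)
   = [ln(63.6831/60.4760) + (0.0348 + 0.5·0.3581²)·3.3646] / (0.3581·√3.3646)
   = [0.051673 + 0.332819] / 0.656857 = 0.585350
d₂ = d₁ − σ√T = 0.585350 − 0.656857 = -0.071507
N(d₁) = 0.720844,  N(d₂) = 0.471497,  e^(−rT) = 0.889507
E₀ = V₀·N(d₁) − D·e^(−rT)·N(d₂)
   = 63.6831·0.720844 − 60.4760·0.889507·0.471497 = 20.541945
B₀ = V₀ − E₀ = 63.6831 − 20.541945 = 43.141155
spread = −(1/T)·ln(B₀/D) − r = −(1/3.3646)·ln(43.141155/60.4760) − 0.0348 = 0.06558910

spread=0.0656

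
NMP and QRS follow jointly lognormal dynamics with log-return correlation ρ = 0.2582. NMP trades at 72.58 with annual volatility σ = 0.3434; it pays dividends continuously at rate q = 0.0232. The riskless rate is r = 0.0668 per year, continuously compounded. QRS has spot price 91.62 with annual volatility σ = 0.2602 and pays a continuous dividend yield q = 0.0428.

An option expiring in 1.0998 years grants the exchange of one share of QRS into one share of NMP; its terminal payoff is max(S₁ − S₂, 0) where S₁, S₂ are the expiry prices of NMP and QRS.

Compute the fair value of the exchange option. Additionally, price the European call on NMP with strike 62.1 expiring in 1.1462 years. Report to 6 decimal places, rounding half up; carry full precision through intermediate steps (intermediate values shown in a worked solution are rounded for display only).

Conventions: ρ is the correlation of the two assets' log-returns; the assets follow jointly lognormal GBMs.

exchange price = 5.666202
price(NMP call K=62.1) = 17.332057

σ_eff = √(σ₁² + σ₂² − 2ρσ₁σ₂) = √(0.3434² + 0.2602² − 2·0.2582·0.3434·0.2602) = 0.373478
d₁ = (ln(S₁/S₂) + (q₂ − q₁ + σ_eff²/2)T) / (σ_eff√T) = (ln(72.58/91.62) + (0.0428 − 0.0232 + 0.069743)·1.0998) / 0.391672 = -0.343913
d₂ = d₁ − σ_eff√T = -0.343913 − 0.391672 = -0.735584
N(d₁) = 0.365456,  N(d₂) = 0.230992
V = S₁·e^{−q₁T}·N(d₁) − S₂·e^{−q₂T}·N(d₂) = 25.856565 − 20.190363 = 5.666202
[vanilla: NMP call K=62.1]
σ√T = 0.3434·√1.1462 = 0.367647
d₁ = (ln(S/K) + (r−q+σ²/2)T) / (σ√T) = (ln(72.58/62.1) + (0.0668−0.0232+0.3434²/2)·1.1462) / 0.367647 = (0.155943 + 0.117556) / 0.367647 = 0.743920
d₂ = d₁ − σ√T = 0.743920 − 0.367647 = 0.376274
e^{−rT} = 0.926292
e^{−qT} = 0.973759
N(d₁) = 0.771538,  N(d₂) = 0.646643
price = S·e^{−qT}·N(d₁) − K·e^{−rT}·N(d₂) = 54.528732 − 37.196675 = 17.332057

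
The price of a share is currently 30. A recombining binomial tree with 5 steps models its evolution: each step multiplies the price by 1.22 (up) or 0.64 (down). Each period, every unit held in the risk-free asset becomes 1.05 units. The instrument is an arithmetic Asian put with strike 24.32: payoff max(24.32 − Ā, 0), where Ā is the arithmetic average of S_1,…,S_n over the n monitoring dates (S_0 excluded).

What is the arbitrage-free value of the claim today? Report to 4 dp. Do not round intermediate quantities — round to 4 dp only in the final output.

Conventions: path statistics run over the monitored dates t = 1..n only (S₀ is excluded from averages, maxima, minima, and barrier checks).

price = 1.1964

Set p* = 0.7069 (from d < R < u); the path-dependent value is the discounted p*-expectation over all price paths.
Enumerate all 2^5 = 32 price paths (U = up ×1.22, D = down ×0.64); each path with k up-moves has probability p*^k·(1−p*)^(5−k).
DDDDD: Ā=9.5213, payoff=14.7987, prob=0.002163
UDDDD: Ā=18.1501, payoff=6.1699, prob=0.005217
DUDDD: Ā=14.6701, payoff=9.6499, prob=0.005217
UUDDD: Ā=27.9648, payoff=0.0000, prob=0.012583
DDUDD: Ā=12.4429, payoff=11.8771, prob=0.005217
UDUDD: Ā=23.7192, payoff=0.6008, prob=0.012583
DUUDD: Ā=20.2392, payoff=4.0808, prob=0.012583
UUUDD: Ā=38.5810, payoff=0.0000, prob=0.030347
DDDUD: Ā=11.0175, payoff=13.3025, prob=0.005217
UDDUD: Ā=21.0020, payoff=3.3180, prob=0.012583
DUDUD: Ā=17.5220, payoff=6.7980, prob=0.012583
UUDUD: Ā=33.4013, payoff=0.0000, prob=0.030347
DDUUD: Ā=15.2948, payoff=9.0252, prob=0.012583
UDUUD: Ā=29.1557, payoff=0.0000, prob=0.030347
DUUUD: Ā=25.6757, payoff=0.0000, prob=0.030347
UUUUD: Ā=48.9444, payoff=0.0000, prob=0.073189
DDDDU: Ā=10.1052, payoff=14.2148, prob=0.005217
UDDDU: Ā=19.2630, payoff=5.0570, prob=0.012583
DUDDU: Ā=15.7830, payoff=8.5370, prob=0.012583
UUDDU: Ā=30.0864, payoff=0.0000, prob=0.030347
DDUDU: Ā=13.5558, payoff=10.7642, prob=0.012583
UDUDU: Ā=25.8408, payoff=0.0000, prob=0.030347
DUUDU: Ā=22.3608, payoff=1.9592, prob=0.030347
UUUDU: Ā=42.6252, payoff=0.0000, prob=0.073189
DDDUU: Ā=12.1304, payoff=12.1896, prob=0.012583
UDDUU: Ā=23.1236, payoff=1.1964, prob=0.030347
DUDUU: Ā=19.6436, payoff=4.6764, prob=0.030347
UUDUU: Ā=37.4456, payoff=0.0000, prob=0.073189
DDUUU: Ā=17.4164, payoff=6.9036, prob=0.030347
UDUUU: Ā=33.2000, payoff=0.0000, prob=0.073189
DUUUU: Ā=29.7200, payoff=0.0000, prob=0.073189
UUUUU: Ā=56.6537, payoff=0.0000, prob=0.176514
Price = Σ prob·payoff / R^5 = 1.526880 / 1.276282 = 1.1964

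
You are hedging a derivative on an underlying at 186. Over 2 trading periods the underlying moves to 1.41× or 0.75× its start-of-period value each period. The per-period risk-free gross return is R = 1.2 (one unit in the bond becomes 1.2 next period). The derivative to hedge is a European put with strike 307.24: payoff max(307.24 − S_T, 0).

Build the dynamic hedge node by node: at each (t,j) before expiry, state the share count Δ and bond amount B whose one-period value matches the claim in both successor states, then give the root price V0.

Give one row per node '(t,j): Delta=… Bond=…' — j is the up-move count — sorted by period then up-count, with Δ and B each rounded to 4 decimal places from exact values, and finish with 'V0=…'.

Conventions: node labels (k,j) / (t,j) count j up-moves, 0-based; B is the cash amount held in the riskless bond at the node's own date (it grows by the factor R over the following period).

(0,0): Delta=-0.7105 Bond=179.7079
(1,0): Delta=-1.0000 Bond=256.0333
(1,1): Delta=-0.6387 Bond=196.8036
V0=47.5531

Since d<R<u, set p* = (R−d)/(u−d) = 0.6818; price each node as the discounted p*-expectation of its children.
At maturity the claim pays: V(2,0)=202.6150, V(2,1)=110.5450, V(2,2)=0.0000
  t=1,j=0: stock 139.5000 → up 196.6950 (V=110.5450), down 104.6250 (V=202.6150). Price 116.5333; hedge Δ=-1.0000, bond B=256.0333.
  t=1,j=1: stock 262.2600 → up 369.7866 (V=0.0000), down 196.6950 (V=110.5450). Price 29.3112; hedge Δ=-0.6387, bond B=196.8036.
  t=0,j=0: stock 186.0000 → up 262.2600 (V=29.3112), down 139.5000 (V=116.5333). Price 47.5531; hedge Δ=-0.7105, bond B=179.7079.
Sanity check at the root: Δ(0,0)·S0 + B(0,0) reproduces V0 = 47.5531.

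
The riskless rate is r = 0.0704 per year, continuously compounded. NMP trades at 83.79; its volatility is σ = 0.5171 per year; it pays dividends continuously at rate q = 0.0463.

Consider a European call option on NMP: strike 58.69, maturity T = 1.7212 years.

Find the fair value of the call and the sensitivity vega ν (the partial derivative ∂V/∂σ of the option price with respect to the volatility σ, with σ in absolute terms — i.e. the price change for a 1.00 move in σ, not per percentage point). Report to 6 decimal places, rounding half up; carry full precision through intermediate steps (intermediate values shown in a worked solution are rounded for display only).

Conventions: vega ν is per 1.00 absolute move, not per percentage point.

price = 32.579969
ν = 26.396268

σ√T = 0.5171·√1.7212 = 0.678407
d₁ = (ln(S/K) + (r−q+σ²/2)T) / (σ√T) = (ln(83.79/58.69) + (0.0704−0.0463+0.5171²/2)·1.7212) / 0.678407 = (0.356044 + 0.271599) / 0.678407 = 0.925172
d₂ = d₁ − σ√T = 0.925172 − 0.678407 = 0.246765
e^{−rT} = 0.885881
e^{−qT} = 0.923401
N(d₁) = 0.822562,  N(d₂) = 0.597455
Call price V = S·e^{−qT}·N(d₁) − K·e^{−rT}·N(d₂) = 63.643073 − 31.063104 = 32.579969
φ(d₁) = (1/√(2π))·e^{−d₁²/2} = 0.260042
ν = S·e^{−qT}·φ(d₁)·√T = 26.396268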